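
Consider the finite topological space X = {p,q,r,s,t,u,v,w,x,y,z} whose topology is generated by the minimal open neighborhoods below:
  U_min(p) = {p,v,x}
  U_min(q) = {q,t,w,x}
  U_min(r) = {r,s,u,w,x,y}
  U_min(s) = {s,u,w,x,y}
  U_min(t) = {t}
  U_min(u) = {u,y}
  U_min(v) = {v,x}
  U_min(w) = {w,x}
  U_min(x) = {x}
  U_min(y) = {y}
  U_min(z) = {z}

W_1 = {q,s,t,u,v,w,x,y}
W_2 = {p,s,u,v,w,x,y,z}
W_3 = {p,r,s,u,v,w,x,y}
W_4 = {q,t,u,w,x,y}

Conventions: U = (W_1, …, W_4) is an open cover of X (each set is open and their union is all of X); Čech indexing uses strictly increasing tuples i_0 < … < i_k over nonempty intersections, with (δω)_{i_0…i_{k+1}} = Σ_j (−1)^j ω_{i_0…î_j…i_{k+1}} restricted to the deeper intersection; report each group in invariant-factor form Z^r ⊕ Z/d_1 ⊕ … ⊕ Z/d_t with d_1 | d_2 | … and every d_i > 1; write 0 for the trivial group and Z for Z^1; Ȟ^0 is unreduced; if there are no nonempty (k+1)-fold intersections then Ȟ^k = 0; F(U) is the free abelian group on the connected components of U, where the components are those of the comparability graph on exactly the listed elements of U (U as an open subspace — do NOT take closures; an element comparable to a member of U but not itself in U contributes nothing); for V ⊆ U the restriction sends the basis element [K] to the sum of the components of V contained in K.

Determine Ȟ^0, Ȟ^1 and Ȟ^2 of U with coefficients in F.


nerve of the cover:
  W12={s,u,v,w,x,y} W13={s,u,v,w,x,y} W14={q,t,u,w,x,y} W23={p,s,u,v,w,x,y} W24={u,w,x,y} W34={u,w,x,y}
  W123={s,u,v,w,x,y} W124={u,w,x,y} W134={u,w,x,y} W234={u,w,x,y}
  W1234={u,w,x,y}
components per intersection:
  W1: {q,s,t,u,v,w,x,y}
  W2: {p,s,u,v,w,x,y} {z}
  W3: {p,r,s,u,v,w,x,y}
  W4: {q,t,w,x} {u,y}
  W12: {s,u,v,w,x,y}
  W13: {s,u,v,w,x,y}
  W14: {q,t,w,x} {u,y}
  W23: {p,s,u,v,w,x,y}
  W24: {u,y} {w,x}
  W34: {u,y} {w,x}
  W123: {s,u,v,w,x,y}
  W124: {u,y} {w,x}
  W134: {u,y} {w,x}
  W234: {u,y} {w,x}
  W1234: {u,y} {w,x}
C dims 6,9,7,2; δ0: rk 4, SNF 1^4; δ1: rk 5, SNF 1^5; δ2: rk 2, SNF 1^2
Ȟ^0 = (6 − 4) − 0 = 2, so Ȟ^0 ≅ Z^2
Ȟ^1 = (9 − 5) − 4 = 0, so Ȟ^1 ≅ 0
Ȟ^2 = (7 − 2) − 5 = 0, so Ȟ^2 ≅ 0

Ȟ^0(U;F) ≅ Z^2; Ȟ^1(U;F) ≅ 0; Ȟ^2(U;F) ≅ 0


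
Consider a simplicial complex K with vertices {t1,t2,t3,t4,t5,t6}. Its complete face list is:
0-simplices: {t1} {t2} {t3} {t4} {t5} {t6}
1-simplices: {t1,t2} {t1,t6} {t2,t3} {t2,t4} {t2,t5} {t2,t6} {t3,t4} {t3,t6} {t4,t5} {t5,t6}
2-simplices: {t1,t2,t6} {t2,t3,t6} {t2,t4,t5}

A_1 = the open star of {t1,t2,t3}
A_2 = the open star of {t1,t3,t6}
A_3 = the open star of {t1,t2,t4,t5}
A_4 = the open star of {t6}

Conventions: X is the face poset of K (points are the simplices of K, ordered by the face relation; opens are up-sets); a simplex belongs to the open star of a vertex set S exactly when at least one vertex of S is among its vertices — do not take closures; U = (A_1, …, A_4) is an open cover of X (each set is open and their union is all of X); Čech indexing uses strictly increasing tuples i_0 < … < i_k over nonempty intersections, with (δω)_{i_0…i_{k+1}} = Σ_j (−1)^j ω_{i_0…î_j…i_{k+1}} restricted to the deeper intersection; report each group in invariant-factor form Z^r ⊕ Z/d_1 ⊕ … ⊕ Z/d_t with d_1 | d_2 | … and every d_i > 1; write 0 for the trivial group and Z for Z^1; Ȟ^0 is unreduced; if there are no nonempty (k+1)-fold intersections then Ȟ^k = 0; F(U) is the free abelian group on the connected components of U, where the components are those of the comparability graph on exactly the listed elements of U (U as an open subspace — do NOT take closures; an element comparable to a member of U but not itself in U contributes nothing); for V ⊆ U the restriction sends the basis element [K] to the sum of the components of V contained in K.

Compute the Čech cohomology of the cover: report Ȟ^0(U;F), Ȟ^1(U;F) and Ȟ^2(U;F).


intersection data:
  A1={{t1},{t2},{t3},{t1,t2},{t1,t6},{t2,t3},{t2,t4},{t2,t5},{t2,t6},{t3,t4},{t3,t6},{t1,t2,t6},{t2,t3,t6},{t2,t4,t5}} A2={{t1},{t3},{t6},{t1,t2},{t1,t6},{t2,t3},{t2,t6},{t3,t4},{t3,t6},{t5,t6},{t1,t2,t6},{t2,t3,t6}} A3={{t1},{t2},{t4},{t5},{t1,t2},{t1,t6},{t2,t3},{t2,t4},{t2,t5},{t2,t6},{t3,t4},{t4,t5},{t5,t6},{t1,t2,t6},{t2,t3,t6},{t2,t4,t5}} A4={{t6},{t1,t6},{t2,t6},{t3,t6},{t5,t6},{t1,t2,t6},{t2,t3,t6}}
  A12={{t1},{t3},{t1,t2},{t1,t6},{t2,t3},{t2,t6},{t3,t4},{t3,t6},{t1,t2,t6},{t2,t3,t6}} A13={{t1},{t2},{t1,t2},{t1,t6},{t2,t3},{t2,t4},{t2,t5},{t2,t6},{t3,t4},{t1,t2,t6},{t2,t3,t6},{t2,t4,t5}} A14={{t1,t6},{t2,t6},{t3,t6},{t1,t2,t6},{t2,t3,t6}} A23={{t1},{t1,t2},{t1,t6},{t2,t3},{t2,t6},{t3,t4},{t5,t6},{t1,t2,t6},{t2,t3,t6}} A24={{t6},{t1,t6},{t2,t6},{t3,t6},{t5,t6},{t1,t2,t6},{t2,t3,t6}} A34={{t1,t6},{t2,t6},{t5,t6},{t1,t2,t6},{t2,t3,t6}}
  A123={{t1},{t1,t2},{t1,t6},{t2,t3},{t2,t6},{t3,t4},{t1,t2,t6},{t2,t3,t6}} A124={{t1,t6},{t2,t6},{t3,t6},{t1,t2,t6},{t2,t3,t6}} A134={{t1,t6},{t2,t6},{t1,t2,t6},{t2,t3,t6}} A234={{t1,t6},{t2,t6},{t5,t6},{t1,t2,t6},{t2,t3,t6}}
  A1234={{t1,t6},{t2,t6},{t1,t2,t6},{t2,t3,t6}}
components per intersection:
  A1: {{t1},{t2},{t3},{t1,t2},{t1,t6},{t2,t3},{t2,t4},{t2,t5},{t2,t6},{t3,t4},{t3,t6},{t1,t2,t6},{t2,t3,t6},{t2,t4,t5}}
  A2: {{t1},{t3},{t6},{t1,t2},{t1,t6},{t2,t3},{t2,t6},{t3,t4},{t3,t6},{t5,t6},{t1,t2,t6},{t2,t3,t6}}
  A3: {{t1},{t2},{t4},{t5},{t1,t2},{t1,t6},{t2,t3},{t2,t4},{t2,t5},{t2,t6},{t3,t4},{t4,t5},{t5,t6},{t1,t2,t6},{t2,t3,t6},{t2,t4,t5}}
  A4: {{t6},{t1,t6},{t2,t6},{t3,t6},{t5,t6},{t1,t2,t6},{t2,t3,t6}}
  A12: {{t1},{t3},{t1,t2},{t1,t6},{t2,t3},{t2,t6},{t3,t4},{t3,t6},{t1,t2,t6},{t2,t3,t6}}
  A13: {{t1},{t2},{t1,t2},{t1,t6},{t2,t3},{t2,t4},{t2,t5},{t2,t6},{t1,t2,t6},{t2,t3,t6},{t2,t4,t5}} {{t3,t4}}
  A14: {{t1,t6},{t2,t6},{t3,t6},{t1,t2,t6},{t2,t3,t6}}
  A23: {{t1},{t1,t2},{t1,t6},{t2,t3},{t2,t6},{t1,t2,t6},{t2,t3,t6}} {{t3,t4}} {{t5,t6}}
  A24: {{t6},{t1,t6},{t2,t6},{t3,t6},{t5,t6},{t1,t2,t6},{t2,t3,t6}}
  A34: {{t1,t6},{t2,t6},{t1,t2,t6},{t2,t3,t6}} {{t5,t6}}
  A123: {{t1},{t1,t2},{t1,t6},{t2,t3},{t2,t6},{t1,t2,t6},{t2,t3,t6}} {{t3,t4}}
  A124: {{t1,t6},{t2,t6},{t3,t6},{t1,t2,t6},{t2,t3,t6}}
  A134: {{t1,t6},{t2,t6},{t1,t2,t6},{t2,t3,t6}}
  A234: {{t1,t6},{t2,t6},{t1,t2,t6},{t2,t3,t6}} {{t5,t6}}
  A1234: {{t1,t6},{t2,t6},{t1,t2,t6},{t2,t3,t6}}
C dims 4,10,6,1; δ0: rk 3, SNF 1^3; δ1: rk 5, SNF 1^5; δ2: rk 1, SNF 1^1
Ȟ^0 = (4 − 3) − 0 = 1, so Ȟ^0 ≅ Z
Ȟ^1 = (10 − 5) − 3 = 2, so Ȟ^1 ≅ Z^2
Ȟ^2 = (6 − 1) − 5 = 0, so Ȟ^2 ≅ 0

Ȟ^0(U;F) ≅ Z, Ȟ^1(U;F) ≅ Z^2, Ȟ^2(U;F) ≅ 0


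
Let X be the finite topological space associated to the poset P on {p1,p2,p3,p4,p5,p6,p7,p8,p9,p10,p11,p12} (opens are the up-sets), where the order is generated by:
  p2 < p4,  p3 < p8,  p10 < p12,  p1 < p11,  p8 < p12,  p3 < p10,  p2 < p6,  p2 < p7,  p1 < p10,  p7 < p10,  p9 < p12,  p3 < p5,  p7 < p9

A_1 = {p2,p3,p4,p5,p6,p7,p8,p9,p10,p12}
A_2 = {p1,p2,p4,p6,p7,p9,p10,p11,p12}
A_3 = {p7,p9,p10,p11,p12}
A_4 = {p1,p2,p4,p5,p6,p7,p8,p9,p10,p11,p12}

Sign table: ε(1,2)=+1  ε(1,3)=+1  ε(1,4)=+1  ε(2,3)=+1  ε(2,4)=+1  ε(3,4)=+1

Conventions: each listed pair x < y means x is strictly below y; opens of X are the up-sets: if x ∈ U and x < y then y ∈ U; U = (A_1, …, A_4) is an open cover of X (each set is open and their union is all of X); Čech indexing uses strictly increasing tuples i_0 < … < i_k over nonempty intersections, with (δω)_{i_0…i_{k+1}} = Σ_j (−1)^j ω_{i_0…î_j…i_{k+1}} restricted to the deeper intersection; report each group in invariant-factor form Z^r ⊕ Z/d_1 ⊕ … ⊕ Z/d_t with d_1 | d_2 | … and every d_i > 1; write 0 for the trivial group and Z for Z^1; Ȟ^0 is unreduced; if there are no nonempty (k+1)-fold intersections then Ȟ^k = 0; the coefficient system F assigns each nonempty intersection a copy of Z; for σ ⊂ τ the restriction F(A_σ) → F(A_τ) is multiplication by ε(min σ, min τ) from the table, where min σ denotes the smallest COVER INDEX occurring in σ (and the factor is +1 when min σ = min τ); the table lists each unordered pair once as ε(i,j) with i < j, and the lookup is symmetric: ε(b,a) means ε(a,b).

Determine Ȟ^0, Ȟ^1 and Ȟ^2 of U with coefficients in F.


nonempty overlaps:
  A12={p2,p4,p6,p7,p9,p10,p12} A13={p7,p9,p10,p12} A14={p2,p4,p5,p6,p7,p8,p9,p10,p12} A23={p7,p9,p10,p11,p12} A24={p1,p2,p4,p6,p7,p9,p10,p11,p12} A34={p7,p9,p10,p11,p12}
  A123={p7,p9,p10,p12} A124={p2,p4,p6,p7,p9,p10,p12} A134={p7,p9,p10,p12} A234={p7,p9,p10,p11,p12}
  A1234={p7,p9,p10,p12}
C dims 4,6,4,1; δ0: rk 3, SNF 1^3; δ1: rk 3, SNF 1^3; δ2: rk 1, SNF 1^1
degree 0: 4−3−0 = 1 → Ȟ^0 ≅ Z
degree 1: 6−3−3 = 0 → Ȟ^1 ≅ 0
degree 2: 4−1−3 = 0 → Ȟ^2 ≅ 0

Ȟ^0(U;F) ≅ Z,  Ȟ^1(U;F) ≅ 0,  Ȟ^2(U;F) ≅ 0


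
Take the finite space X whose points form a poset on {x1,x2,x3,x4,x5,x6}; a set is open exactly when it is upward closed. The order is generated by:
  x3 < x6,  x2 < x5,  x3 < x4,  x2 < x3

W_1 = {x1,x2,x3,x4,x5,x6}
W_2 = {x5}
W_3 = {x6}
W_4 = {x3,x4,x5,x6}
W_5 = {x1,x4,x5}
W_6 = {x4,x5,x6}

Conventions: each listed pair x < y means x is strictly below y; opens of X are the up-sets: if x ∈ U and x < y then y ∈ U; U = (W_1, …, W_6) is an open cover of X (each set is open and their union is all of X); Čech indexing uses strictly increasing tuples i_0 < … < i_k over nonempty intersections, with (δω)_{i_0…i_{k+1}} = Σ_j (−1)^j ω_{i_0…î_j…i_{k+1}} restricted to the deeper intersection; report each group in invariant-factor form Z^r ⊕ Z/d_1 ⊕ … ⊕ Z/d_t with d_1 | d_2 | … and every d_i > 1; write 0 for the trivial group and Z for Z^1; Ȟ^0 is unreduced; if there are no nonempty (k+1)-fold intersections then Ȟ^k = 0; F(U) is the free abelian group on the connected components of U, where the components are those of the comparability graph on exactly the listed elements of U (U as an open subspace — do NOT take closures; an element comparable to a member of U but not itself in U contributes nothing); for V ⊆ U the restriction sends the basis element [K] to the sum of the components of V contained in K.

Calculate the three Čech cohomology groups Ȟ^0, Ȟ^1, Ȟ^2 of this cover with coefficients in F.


nonempty overlaps:
  W12={x5} W13={x6} W14={x3,x4,x5,x6} W15={x1,x4,x5} W16={x4,x5,x6} W24={x5} W25={x5} W26={x5} W34={x6} W36={x6} W45={x4,x5} W46={x4,x5,x6} W56={x4,x5}
  W124={x5} W125={x5} W126={x5} W134={x6} W136={x6} W145={x4,x5} W146={x4,x5,x6} W156={x4,x5} W245={x5} W246={x5} W256={x5} W346={x6} W456={x4,x5}
  W1245={x5} W1246={x5} W1256={x5} W1346={x6} W1456={x4,x5} W2456={x5}
  W12456={x5}
components per intersection:
  W1: {x1} {x2,x3,x4,x5,x6}
  W2: {x5}
  W3: {x6}
  W4: {x3,x4,x6} {x5}
  W5: {x1} {x4} {x5}
  W6: {x4} {x5} {x6}
  W12: {x5}
  W13: {x6}
  W14: {x3,x4,x6} {x5}
  W15: {x1} {x4} {x5}
  W16: {x4} {x5} {x6}
  W24: {x5}
  W25: {x5}
  W26: {x5}
  W34: {x6}
  W36: {x6}
  W45: {x4} {x5}
  W46: {x4} {x5} {x6}
  W56: {x4} {x5}
  W124: {x5}
  W125: {x5}
  W126: {x5}
  W134: {x6}
  W136: {x6}
  W145: {x4} {x5}
  W146: {x4} {x5} {x6}
  W156: {x4} {x5}
  W245: {x5}
  W246: {x5}
  W256: {x5}
  W346: {x6}
  W456: {x4} {x5}
  W1245: {x5}
  W1246: {x5}
  W1256: {x5}
  W1346: {x6}
  W1456: {x4} {x5}
  W2456: {x5}
  W12456: {x5}
C dims 12,22,18,7; δ0: rk 10, SNF 1^10; δ1: rk 12, SNF 1^12; δ2: rk 6, SNF 1^6
degree 0: 12−10−0 = 2 → Ȟ^0 ≅ Z^2
degree 1: 22−12−10 = 0 → Ȟ^1 ≅ 0
degree 2: 18−6−12 = 0 → Ȟ^2 ≅ 0

Ȟ^0 ≅ Z^2, Ȟ^1 ≅ 0, Ȟ^2 ≅ 0


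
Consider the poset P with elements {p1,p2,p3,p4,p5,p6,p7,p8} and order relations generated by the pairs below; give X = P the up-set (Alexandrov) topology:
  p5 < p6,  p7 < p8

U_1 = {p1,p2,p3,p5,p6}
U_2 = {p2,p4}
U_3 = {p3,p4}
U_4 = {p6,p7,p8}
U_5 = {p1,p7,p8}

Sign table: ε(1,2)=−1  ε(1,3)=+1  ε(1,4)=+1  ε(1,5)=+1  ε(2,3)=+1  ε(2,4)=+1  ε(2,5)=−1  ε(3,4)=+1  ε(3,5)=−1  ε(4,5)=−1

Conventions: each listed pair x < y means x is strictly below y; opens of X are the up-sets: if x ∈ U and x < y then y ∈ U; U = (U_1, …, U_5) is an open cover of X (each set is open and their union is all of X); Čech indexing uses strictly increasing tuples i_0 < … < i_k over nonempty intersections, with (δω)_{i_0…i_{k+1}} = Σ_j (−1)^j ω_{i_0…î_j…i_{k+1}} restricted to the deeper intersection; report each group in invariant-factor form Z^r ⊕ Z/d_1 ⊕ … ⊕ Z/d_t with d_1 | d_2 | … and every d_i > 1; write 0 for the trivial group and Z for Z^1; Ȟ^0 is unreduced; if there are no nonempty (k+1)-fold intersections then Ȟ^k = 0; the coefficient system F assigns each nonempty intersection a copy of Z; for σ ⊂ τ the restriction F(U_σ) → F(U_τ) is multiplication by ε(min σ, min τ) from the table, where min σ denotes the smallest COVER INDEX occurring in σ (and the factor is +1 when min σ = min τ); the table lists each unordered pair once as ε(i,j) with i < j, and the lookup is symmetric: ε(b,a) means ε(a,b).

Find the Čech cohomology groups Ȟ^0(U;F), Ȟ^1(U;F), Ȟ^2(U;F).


intersection data:
  U12={p2} U13={p3} U14={p6} U15={p1} U23={p4} U45={p7,p8}
C dims 5,6; δ0: rk 5, SNF 1^4·2
Ȟ^0 = (5 − 5) − 0 = 0, so Ȟ^0 ≅ 0
Ȟ^1 = (6 − 0) − 5 = 1 plus torsion [2], so Ȟ^1 ≅ Z ⊕ Z/2
Ȟ^2 = (0 − 0) − 0 = 0, so Ȟ^2 ≅ 0

Ȟ^0(U;F) ≅ 0, Ȟ^1(U;F) ≅ Z ⊕ Z/2, Ȟ^2(U;F) ≅ 0


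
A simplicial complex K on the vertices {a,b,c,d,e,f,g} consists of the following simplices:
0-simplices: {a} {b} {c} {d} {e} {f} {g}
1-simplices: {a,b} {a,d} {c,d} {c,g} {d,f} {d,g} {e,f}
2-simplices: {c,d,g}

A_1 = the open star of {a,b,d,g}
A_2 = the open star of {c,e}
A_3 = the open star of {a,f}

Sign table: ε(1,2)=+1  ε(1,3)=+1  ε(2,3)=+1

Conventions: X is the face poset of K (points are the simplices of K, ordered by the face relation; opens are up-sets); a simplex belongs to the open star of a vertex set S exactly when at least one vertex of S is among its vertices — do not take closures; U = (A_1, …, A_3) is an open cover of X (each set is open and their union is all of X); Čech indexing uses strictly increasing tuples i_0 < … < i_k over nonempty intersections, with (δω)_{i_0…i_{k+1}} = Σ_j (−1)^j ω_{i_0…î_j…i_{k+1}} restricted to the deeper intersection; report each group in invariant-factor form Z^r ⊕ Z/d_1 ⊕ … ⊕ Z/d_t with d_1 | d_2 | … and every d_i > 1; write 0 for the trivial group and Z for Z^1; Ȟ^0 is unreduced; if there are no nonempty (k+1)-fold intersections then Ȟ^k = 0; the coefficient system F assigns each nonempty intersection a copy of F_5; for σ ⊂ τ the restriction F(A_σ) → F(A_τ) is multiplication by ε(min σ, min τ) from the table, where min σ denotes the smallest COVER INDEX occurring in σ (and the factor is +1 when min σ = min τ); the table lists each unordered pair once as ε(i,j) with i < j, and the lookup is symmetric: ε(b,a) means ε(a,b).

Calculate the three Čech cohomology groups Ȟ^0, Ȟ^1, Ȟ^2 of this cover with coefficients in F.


nonempty intersections:
  A1={{a},{b},{d},{g},{a,b},{a,d},{c,d},{c,g},{d,f},{d,g},{c,d,g}} A2={{c},{e},{c,d},{c,g},{e,f},{c,d,g}} A3={{a},{f},{a,b},{a,d},{d,f},{e,f}}
  A12={{c,d},{c,g},{c,d,g}} A13={{a},{a,b},{a,d},{d,f}} A23={{e,f}}
C dims 3,3; δ0: rk_F5 2
Ȟ^0: (3−2)−0=1 ⇒ Z/5
Ȟ^1: (3−0)−2=1 ⇒ Z/5
Ȟ^2: (0−0)−0=0 ⇒ 0

Ȟ^0 ≅ Z/5, Ȟ^1 ≅ Z/5 and Ȟ^2 ≅ 0


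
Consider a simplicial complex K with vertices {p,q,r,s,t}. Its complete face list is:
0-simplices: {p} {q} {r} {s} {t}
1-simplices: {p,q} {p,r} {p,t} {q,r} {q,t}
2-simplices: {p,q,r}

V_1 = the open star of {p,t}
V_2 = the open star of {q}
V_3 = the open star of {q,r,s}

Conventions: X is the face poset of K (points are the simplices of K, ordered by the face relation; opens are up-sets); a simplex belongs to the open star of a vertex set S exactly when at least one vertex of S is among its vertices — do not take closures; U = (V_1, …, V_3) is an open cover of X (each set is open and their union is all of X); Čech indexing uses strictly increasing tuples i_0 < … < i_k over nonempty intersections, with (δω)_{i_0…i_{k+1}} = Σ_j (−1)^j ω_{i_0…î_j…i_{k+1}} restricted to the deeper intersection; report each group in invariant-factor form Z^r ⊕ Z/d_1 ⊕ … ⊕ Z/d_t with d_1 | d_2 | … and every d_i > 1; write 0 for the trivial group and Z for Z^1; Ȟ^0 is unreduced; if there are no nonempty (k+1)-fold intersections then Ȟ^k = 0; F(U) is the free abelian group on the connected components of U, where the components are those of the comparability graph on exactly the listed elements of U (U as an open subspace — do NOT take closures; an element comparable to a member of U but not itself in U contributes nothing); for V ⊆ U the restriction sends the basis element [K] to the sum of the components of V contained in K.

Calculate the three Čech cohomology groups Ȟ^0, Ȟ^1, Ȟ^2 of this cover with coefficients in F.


Ȟ^0 = Z^2, Ȟ^1 = Z and Ȟ^2 = 0

cover nerve:
  V1={{p},{t},{p,q},{p,r},{p,t},{q,t},{p,q,r}} V2={{q},{p,q},{q,r},{q,t},{p,q,r}} V3={{q},{r},{s},{p,q},{p,r},{q,r},{q,t},{p,q,r}}
  V12={{p,q},{q,t},{p,q,r}} V13={{p,q},{p,r},{q,t},{p,q,r}} V23={{q},{p,q},{q,r},{q,t},{p,q,r}}
  V123={{p,q},{q,t},{p,q,r}}
components per intersection:
  V1: {{p},{t},{p,q},{p,r},{p,t},{q,t},{p,q,r}}
  V2: {{q},{p,q},{q,r},{q,t},{p,q,r}}
  V3: {{q},{r},{p,q},{p,r},{q,r},{q,t},{p,q,r}} {{s}}
  V12: {{p,q},{p,q,r}} {{q,t}}
  V13: {{p,q},{p,r},{p,q,r}} {{q,t}}
  V23: {{q},{p,q},{q,r},{q,t},{p,q,r}}
  V123: {{p,q},{p,q,r}} {{q,t}}
C dims 4,5,2; δ0: rk 2, SNF 1^2; δ1: rk 2, SNF 1^2
Ȟ^0: (4−2)−0=2 ⇒ Z^2
Ȟ^1: (5−2)−2=1 ⇒ Z
Ȟ^2: (2−0)−2=0 ⇒ 0


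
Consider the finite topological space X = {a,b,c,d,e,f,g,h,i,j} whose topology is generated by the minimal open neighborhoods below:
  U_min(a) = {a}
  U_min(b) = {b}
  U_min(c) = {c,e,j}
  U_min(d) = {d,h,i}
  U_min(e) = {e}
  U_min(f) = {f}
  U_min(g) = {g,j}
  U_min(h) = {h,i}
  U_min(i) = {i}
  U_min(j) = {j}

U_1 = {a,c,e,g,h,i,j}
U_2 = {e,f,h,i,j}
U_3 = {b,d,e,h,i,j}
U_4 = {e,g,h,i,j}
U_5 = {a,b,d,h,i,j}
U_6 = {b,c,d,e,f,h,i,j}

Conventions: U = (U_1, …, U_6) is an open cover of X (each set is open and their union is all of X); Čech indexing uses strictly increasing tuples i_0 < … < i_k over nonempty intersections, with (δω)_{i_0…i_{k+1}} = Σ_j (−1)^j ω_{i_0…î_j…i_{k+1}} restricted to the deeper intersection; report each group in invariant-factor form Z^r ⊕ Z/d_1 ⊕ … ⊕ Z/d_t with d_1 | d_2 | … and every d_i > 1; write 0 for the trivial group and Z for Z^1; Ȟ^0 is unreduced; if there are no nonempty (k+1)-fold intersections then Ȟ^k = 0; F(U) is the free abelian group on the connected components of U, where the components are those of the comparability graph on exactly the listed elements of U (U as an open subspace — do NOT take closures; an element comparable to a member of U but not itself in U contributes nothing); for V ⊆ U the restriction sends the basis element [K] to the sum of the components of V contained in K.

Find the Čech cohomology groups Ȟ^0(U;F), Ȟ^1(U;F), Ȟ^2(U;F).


nerve simplices:
  U12={e,h,i,j} U13={e,h,i,j} U14={e,g,h,i,j} U15={a,h,i,j} U16={c,e,h,i,j} U23={e,h,i,j} U24={e,h,i,j} U25={h,i,j} U26={e,f,h,i,j} U34={e,h,i,j} U35={b,d,h,i,j} U36={b,d,e,h,i,j} U45={h,i,j} U46={e,h,i,j} U56={b,d,h,i,j}
  U123={e,h,i,j} U124={e,h,i,j} U125={h,i,j} U126={e,h,i,j} U134={e,h,i,j} U135={h,i,j} U136={e,h,i,j} U145={h,i,j} U146={e,h,i,j} U156={h,i,j} U234={e,h,i,j} U235={h,i,j} U236={e,h,i,j} U245={h,i,j} U246={e,h,i,j} U256={h,i,j} U345={h,i,j} U346={e,h,i,j} U356={b,d,h,i,j} U456={h,i,j}
  U1234={e,h,i,j} U1235={h,i,j} U1236={e,h,i,j} U1245={h,i,j} U1246={e,h,i,j} U1256={h,i,j} U1345={h,i,j} U1346={e,h,i,j} U1356={h,i,j} U1456={h,i,j} U2345={h,i,j} U2346={e,h,i,j} U2356={h,i,j} U2456={h,i,j} U3456={h,i,j}
  U12345={h,i,j} U12346={e,h,i,j} U12356={h,i,j} U12456={h,i,j} U13456={h,i,j} U23456={h,i,j}
  U123456={h,i,j}
components per intersection:
  U1: {a} {c,e,g,j} {h,i}
  U2: {e} {f} {h,i} {j}
  U3: {b} {d,h,i} {e} {j}
  U4: {e} {g,j} {h,i}
  U5: {a} {b} {d,h,i} {j}
  U6: {b} {c,e,j} {d,h,i} {f}
  U12: {e} {h,i} {j}
  U13: {e} {h,i} {j}
  U14: {e} {g,j} {h,i}
  U15: {a} {h,i} {j}
  U16: {c,e,j} {h,i}
  U23: {e} {h,i} {j}
  U24: {e} {h,i} {j}
  U25: {h,i} {j}
  U26: {e} {f} {h,i} {j}
  U34: {e} {h,i} {j}
  U35: {b} {d,h,i} {j}
  U36: {b} {d,h,i} {e} {j}
  U45: {h,i} {j}
  U46: {e} {h,i} {j}
  U56: {b} {d,h,i} {j}
  U123: {e} {h,i} {j}
  U124: {e} {h,i} {j}
  U125: {h,i} {j}
  U126: {e} {h,i} {j}
  U134: {e} {h,i} {j}
  U135: {h,i} {j}
  U136: {e} {h,i} {j}
  U145: {h,i} {j}
  U146: {e} {h,i} {j}
  U156: {h,i} {j}
  U234: {e} {h,i} {j}
  U235: {h,i} {j}
  U236: {e} {h,i} {j}
  U245: {h,i} {j}
  U246: {e} {h,i} {j}
  U256: {h,i} {j}
  U345: {h,i} {j}
  U346: {e} {h,i} {j}
  U356: {b} {d,h,i} {j}
  U456: {h,i} {j}
  U1234: {e} {h,i} {j}
  U1235: {h,i} {j}
  U1236: {e} {h,i} {j}
  U1245: {h,i} {j}
  U1246: {e} {h,i} {j}
  U1256: {h,i} {j}
  U1345: {h,i} {j}
  U1346: {e} {h,i} {j}
  U1356: {h,i} {j}
  U1456: {h,i} {j}
  U2345: {h,i} {j}
  U2346: {e} {h,i} {j}
  U2356: {h,i} {j}
  U2456: {h,i} {j}
  U3456: {h,i} {j}
  U12345: {h,i} {j}
  U12346: {e} {h,i} {j}
  U12356: {h,i} {j}
  U12456: {h,i} {j}
  U13456: {h,i} {j}
  U23456: {h,i} {j}
  U123456: {h,i} {j}
C dims 22,44,51,35; δ0: rk 17, SNF 1^17; δ1: rk 27, SNF 1^27; δ2: rk 24, SNF 1^24
degree 0: 22−17−0 = 5 → Ȟ^0 ≅ Z^5
degree 1: 44−27−17 = 0 → Ȟ^1 ≅ 0
degree 2: 51−24−27 = 0 → Ȟ^2 ≅ 0

Ȟ^0(U;F) ≅ Z^5, Ȟ^1(U;F) ≅ 0, Ȟ^2(U;F) ≅ 0


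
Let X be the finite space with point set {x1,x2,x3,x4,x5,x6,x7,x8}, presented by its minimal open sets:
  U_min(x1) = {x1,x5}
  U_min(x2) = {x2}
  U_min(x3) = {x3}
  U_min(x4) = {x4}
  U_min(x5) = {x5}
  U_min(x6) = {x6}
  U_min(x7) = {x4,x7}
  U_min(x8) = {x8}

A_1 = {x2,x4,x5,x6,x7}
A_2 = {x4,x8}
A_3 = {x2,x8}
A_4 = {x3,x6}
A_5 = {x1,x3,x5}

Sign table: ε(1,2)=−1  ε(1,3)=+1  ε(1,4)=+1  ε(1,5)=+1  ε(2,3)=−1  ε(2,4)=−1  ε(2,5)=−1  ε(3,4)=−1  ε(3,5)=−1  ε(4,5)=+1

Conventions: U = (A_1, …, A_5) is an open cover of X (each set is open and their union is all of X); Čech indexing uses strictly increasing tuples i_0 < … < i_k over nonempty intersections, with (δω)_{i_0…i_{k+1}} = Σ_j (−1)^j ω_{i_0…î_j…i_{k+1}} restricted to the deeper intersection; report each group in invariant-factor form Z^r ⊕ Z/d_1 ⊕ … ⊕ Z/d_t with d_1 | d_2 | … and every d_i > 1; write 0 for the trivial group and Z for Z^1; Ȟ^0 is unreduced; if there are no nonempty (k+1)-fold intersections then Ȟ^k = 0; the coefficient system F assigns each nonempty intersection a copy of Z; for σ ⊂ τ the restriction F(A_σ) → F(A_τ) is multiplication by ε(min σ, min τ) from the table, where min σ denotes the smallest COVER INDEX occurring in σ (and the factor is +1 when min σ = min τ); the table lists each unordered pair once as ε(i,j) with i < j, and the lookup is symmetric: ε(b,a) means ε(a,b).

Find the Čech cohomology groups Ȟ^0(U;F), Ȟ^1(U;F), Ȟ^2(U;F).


nerve simplices:
  A12={x4} A13={x2} A14={x6} A15={x5} A23={x8} A45={x3}
C dims 5,6; δ0: rk 4, SNF 1^4
degree 0: 5−4−0 = 1 → Ȟ^0 ≅ Z
degree 1: 6−0−4 = 2 → Ȟ^1 ≅ Z^2
degree 2: 0−0−0 = 0 → Ȟ^2 ≅ 0

Ȟ^0(U;F) ≅ Z, Ȟ^1(U;F) ≅ Z^2, Ȟ^2(U;F) ≅ 0


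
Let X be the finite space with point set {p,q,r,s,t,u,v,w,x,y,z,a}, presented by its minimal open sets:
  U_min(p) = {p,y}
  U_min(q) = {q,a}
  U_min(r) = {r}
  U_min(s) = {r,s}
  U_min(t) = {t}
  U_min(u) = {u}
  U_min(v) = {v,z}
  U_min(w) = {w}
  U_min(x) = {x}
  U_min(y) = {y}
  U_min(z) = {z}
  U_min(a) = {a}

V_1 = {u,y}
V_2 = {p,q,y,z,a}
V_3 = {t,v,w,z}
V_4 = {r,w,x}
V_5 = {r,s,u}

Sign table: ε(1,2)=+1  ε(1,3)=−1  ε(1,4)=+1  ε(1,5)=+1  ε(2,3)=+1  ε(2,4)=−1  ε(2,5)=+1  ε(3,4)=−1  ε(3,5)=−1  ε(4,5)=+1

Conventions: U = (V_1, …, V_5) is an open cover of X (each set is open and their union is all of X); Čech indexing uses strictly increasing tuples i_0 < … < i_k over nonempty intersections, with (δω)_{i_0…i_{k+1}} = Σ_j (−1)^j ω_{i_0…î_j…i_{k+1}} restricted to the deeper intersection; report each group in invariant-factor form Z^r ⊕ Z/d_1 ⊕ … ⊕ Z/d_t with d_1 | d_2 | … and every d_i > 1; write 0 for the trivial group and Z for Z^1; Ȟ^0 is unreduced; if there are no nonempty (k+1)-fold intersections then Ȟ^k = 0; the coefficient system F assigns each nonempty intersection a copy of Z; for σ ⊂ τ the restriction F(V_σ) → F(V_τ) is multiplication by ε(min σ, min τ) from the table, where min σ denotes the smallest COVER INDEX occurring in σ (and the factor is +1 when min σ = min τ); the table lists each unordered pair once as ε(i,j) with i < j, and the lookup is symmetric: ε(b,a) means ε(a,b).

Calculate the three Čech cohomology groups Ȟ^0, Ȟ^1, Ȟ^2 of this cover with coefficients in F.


Ȟ^0 = 0; Ȟ^1 = Z/2; Ȟ^2 = 0

cover nerve:
  V12={y} V15={u} V23={z} V34={w} V45={r}
C dims 5,5; δ0: rk 5, SNF 1^4·2
Ȟ^0: (5−5)−0=0 ⇒ 0
Ȟ^1: (5−0)−5=0 plus torsion [2] ⇒ Z/2
Ȟ^2: (0−0)−0=0 ⇒ 0


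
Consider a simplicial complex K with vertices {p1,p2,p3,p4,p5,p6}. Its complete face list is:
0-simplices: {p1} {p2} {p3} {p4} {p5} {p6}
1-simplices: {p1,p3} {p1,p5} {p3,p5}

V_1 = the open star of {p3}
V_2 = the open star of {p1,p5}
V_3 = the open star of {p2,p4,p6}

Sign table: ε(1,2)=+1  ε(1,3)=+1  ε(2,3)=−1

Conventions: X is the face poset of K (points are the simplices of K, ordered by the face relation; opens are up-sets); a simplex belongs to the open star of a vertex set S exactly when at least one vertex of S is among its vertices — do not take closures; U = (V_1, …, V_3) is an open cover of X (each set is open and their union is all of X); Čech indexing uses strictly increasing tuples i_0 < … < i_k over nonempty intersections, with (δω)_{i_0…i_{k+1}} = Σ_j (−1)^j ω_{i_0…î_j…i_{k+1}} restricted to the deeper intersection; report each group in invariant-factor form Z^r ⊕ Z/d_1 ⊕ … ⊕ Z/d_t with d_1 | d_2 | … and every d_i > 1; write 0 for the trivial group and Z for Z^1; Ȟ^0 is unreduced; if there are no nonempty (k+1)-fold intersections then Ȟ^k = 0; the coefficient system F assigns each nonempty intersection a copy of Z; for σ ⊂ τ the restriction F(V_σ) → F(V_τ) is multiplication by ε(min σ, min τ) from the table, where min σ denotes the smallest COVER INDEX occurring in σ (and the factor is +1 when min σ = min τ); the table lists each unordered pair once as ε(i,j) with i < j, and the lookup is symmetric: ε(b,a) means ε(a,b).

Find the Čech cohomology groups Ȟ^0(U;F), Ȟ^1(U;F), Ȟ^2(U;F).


Ȟ^0(U;F) ≅ Z^2, Ȟ^1(U;F) ≅ 0, Ȟ^2(U;F) ≅ 0

nonempty intersections:
  V1={{p3},{p1,p3},{p3,p5}} V2={{p1},{p5},{p1,p3},{p1,p5},{p3,p5}} V3={{p2},{p4},{p6}}
  V12={{p1,p3},{p3,p5}}
C dims 3,1; δ0: rk 1, SNF 1^1
Ȟ^0: (3−1)−0=2 ⇒ Z^2
Ȟ^1: (1−0)−1=0 ⇒ 0
Ȟ^2: (0−0)−0=0 ⇒ 0


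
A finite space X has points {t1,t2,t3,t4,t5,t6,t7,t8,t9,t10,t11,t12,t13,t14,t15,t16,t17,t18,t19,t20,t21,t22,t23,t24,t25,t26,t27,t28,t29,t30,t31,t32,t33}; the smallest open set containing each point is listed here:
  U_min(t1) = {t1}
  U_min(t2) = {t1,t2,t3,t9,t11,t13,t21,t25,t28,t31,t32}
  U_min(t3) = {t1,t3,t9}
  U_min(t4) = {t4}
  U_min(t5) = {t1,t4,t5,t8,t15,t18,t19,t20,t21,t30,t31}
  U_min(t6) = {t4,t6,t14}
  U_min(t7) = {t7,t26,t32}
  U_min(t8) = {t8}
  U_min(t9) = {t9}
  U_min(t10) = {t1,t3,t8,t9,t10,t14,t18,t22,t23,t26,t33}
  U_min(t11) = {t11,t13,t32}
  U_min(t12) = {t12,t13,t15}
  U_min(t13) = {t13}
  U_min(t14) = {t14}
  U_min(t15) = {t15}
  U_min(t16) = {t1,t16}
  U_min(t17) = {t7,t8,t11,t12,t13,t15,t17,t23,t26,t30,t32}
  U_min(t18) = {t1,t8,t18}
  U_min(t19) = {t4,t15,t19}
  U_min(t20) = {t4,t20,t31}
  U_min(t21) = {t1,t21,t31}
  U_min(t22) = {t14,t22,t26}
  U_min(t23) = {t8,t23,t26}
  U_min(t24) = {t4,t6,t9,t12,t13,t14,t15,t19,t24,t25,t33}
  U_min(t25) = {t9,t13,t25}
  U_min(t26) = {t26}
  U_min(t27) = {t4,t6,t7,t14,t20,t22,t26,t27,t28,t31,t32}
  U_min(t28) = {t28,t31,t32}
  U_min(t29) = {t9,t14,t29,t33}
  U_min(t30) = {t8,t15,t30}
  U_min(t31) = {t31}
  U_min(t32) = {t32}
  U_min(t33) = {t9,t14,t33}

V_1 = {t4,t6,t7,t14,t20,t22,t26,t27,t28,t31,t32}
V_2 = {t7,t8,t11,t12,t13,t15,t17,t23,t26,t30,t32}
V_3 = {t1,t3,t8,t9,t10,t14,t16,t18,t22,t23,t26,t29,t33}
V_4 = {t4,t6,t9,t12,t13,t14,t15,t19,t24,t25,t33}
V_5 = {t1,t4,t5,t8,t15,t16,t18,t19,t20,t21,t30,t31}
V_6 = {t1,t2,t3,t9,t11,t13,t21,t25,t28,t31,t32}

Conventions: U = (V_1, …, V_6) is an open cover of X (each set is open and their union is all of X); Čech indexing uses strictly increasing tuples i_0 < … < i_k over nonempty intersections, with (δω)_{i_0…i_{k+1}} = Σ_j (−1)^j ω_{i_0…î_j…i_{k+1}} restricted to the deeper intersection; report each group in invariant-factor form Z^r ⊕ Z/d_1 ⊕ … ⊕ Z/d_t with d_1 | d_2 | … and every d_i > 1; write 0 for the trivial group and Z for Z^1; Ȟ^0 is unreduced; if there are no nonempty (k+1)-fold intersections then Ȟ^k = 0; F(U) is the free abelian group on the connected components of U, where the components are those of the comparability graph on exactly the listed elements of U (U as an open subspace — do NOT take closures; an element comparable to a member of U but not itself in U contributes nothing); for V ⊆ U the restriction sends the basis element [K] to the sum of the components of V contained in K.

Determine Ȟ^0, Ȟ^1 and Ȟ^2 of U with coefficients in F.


cover nerve:
  V12={t7,t26,t32} V13={t14,t22,t26} V14={t4,t6,t14} V15={t4,t20,t31} V16={t28,t31,t32} V23={t8,t23,t26} V24={t12,t13,t15} V25={t8,t15,t30} V26={t11,t13,t32} V34={t9,t14,t33} V35={t1,t8,t16,t18} V36={t1,t3,t9} V45={t4,t15,t19} V46={t9,t13,t25} V56={t1,t21,t31}
  V123={t26} V126={t32} V134={t14} V145={t4} V156={t31} V235={t8} V245={t15} V246={t13} V346={t9} V356={t1}
components per intersection:
  V1: {t4,t6,t7,t14,t20,t22,t26,t27,t28,t31,t32}
  V2: {t7,t8,t11,t12,t13,t15,t17,t23,t26,t30,t32}
  V3: {t1,t3,t8,t9,t10,t14,t16,t18,t22,t23,t26,t29,t33}
  V4: {t4,t6,t9,t12,t13,t14,t15,t19,t24,t25,t33}
  V5: {t1,t4,t5,t8,t15,t16,t18,t19,t20,t21,t30,t31}
  V6: {t1,t2,t3,t9,t11,t13,t21,t25,t28,t31,t32}
  V12: {t7,t26,t32}
  V13: {t14,t22,t26}
  V14: {t4,t6,t14}
  V15: {t4,t20,t31}
  V16: {t28,t31,t32}
  V23: {t8,t23,t26}
  V24: {t12,t13,t15}
  V25: {t8,t15,t30}
  V26: {t11,t13,t32}
  V34: {t9,t14,t33}
  V35: {t1,t8,t16,t18}
  V36: {t1,t3,t9}
  V45: {t4,t15,t19}
  V46: {t9,t13,t25}
  V56: {t1,t21,t31}
  V123: {t26}
  V126: {t32}
  V134: {t14}
  V145: {t4}
  V156: {t31}
  V235: {t8}
  V245: {t15}
  V246: {t13}
  V346: {t9}
  V356: {t1}
C dims 6,15,10; δ0: rk 5, SNF 1^5; δ1: rk 10, SNF 1^9·2
Ȟ^0: (6−5)−0=1 ⇒ Z
Ȟ^1: (15−10)−5=0 ⇒ 0
Ȟ^2: (10−0)−10=0 plus torsion [2] ⇒ Z/2

Ȟ^0(U;F) ≅ Z, Ȟ^1(U;F) ≅ 0 and Ȟ^2(U;F) ≅ Z/2


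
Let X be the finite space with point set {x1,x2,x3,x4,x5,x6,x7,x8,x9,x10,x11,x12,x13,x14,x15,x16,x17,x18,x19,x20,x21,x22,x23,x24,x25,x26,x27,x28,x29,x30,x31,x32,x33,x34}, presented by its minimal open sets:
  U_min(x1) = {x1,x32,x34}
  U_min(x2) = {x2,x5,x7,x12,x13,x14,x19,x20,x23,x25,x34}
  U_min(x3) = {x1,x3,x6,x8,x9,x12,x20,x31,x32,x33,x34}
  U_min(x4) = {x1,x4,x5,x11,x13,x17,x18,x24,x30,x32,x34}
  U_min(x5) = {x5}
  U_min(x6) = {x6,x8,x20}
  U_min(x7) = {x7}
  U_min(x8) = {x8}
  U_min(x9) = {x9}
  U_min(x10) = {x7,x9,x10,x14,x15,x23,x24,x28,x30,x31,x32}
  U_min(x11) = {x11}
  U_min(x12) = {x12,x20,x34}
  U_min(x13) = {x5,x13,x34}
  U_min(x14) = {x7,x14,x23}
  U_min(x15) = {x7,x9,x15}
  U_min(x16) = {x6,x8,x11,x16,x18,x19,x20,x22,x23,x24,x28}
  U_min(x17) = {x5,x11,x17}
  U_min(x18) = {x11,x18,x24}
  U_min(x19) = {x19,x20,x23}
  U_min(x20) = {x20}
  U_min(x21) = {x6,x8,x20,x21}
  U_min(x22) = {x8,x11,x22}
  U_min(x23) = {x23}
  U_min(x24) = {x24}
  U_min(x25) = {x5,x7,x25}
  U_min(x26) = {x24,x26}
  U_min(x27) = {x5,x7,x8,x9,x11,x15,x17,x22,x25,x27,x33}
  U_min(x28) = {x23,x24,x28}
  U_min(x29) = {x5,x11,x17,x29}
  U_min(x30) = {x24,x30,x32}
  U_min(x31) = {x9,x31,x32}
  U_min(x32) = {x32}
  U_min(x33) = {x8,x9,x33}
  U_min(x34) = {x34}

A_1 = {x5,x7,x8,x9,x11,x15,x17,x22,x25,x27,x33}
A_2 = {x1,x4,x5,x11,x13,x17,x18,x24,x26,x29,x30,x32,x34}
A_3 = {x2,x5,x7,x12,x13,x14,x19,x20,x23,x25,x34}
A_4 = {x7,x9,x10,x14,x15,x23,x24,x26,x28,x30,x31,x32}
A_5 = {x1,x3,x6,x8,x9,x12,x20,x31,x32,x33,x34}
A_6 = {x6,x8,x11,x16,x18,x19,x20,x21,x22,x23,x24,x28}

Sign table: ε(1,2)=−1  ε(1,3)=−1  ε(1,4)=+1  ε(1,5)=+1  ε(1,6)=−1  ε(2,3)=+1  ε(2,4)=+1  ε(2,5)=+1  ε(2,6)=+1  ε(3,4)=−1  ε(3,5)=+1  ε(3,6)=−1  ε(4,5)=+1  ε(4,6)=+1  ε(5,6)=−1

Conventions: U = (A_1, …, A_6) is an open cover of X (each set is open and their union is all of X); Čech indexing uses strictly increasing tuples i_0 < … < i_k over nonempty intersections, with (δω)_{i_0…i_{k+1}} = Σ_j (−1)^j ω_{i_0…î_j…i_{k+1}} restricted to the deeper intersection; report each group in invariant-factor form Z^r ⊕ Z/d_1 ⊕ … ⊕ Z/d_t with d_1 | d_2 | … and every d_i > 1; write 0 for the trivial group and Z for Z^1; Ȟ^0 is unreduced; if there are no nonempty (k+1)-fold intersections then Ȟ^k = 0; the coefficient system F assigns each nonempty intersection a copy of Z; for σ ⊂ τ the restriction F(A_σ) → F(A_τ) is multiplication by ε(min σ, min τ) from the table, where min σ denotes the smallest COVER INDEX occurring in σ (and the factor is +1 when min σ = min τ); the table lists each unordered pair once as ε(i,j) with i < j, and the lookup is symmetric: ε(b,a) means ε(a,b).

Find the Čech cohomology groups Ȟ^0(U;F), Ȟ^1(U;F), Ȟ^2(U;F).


Ȟ^0 ≅ 0, Ȟ^1 ≅ Z/2, Ȟ^2 ≅ Z

nerve of the cover:
  A12={x5,x11,x17} A13={x5,x7,x25} A14={x7,x9,x15} A15={x8,x9,x33} A16={x8,x11,x22} A23={x5,x13,x34} A24={x24,x26,x30,x32} A25={x1,x32,x34} A26={x11,x18,x24} A34={x7,x14,x23} A35={x12,x20,x34} A36={x19,x20,x23} A45={x9,x31,x32} A46={x23,x24,x28} A56={x6,x8,x20}
  A123={x5} A126={x11} A134={x7} A145={x9} A156={x8} A235={x34} A245={x32} A246={x24} A346={x23} A356={x20}
C dims 6,15,10; δ0: rk 6, SNF 1^5·2; δ1: rk 9, SNF 1^9
Ȟ^0 = (6 − 6) − 0 = 0, so Ȟ^0 ≅ 0
Ȟ^1 = (15 − 9) − 6 = 0 plus torsion [2], so Ȟ^1 ≅ Z/2
Ȟ^2 = (10 − 0) − 9 = 1, so Ȟ^2 ≅ Z


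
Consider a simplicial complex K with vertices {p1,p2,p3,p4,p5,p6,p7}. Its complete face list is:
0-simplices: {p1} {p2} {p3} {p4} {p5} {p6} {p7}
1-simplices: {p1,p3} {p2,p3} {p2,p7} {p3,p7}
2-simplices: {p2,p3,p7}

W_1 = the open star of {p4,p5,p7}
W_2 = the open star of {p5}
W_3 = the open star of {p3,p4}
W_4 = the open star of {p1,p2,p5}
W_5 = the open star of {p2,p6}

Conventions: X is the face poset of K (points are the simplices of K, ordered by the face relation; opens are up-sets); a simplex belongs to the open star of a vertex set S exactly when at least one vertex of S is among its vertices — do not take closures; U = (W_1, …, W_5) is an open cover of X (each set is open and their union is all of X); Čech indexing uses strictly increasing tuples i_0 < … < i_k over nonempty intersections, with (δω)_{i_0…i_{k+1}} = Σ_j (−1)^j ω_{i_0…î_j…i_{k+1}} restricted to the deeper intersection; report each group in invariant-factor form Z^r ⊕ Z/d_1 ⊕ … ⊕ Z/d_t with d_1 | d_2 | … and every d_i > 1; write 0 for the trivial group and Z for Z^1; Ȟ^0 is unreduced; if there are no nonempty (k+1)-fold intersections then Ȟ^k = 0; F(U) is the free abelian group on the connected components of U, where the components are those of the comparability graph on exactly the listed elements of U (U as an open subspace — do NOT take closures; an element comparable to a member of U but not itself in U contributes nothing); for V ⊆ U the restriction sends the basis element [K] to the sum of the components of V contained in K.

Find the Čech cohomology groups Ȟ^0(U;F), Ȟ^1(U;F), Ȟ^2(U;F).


Ȟ^0 = Z^4, Ȟ^1 = 0, Ȟ^2 = 0

nerve of the cover:
  W1={{p4},{p5},{p7},{p2,p7},{p3,p7},{p2,p3,p7}} W2={{p5}} W3={{p3},{p4},{p1,p3},{p2,p3},{p3,p7},{p2,p3,p7}} W4={{p1},{p2},{p5},{p1,p3},{p2,p3},{p2,p7},{p2,p3,p7}} W5={{p2},{p6},{p2,p3},{p2,p7},{p2,p3,p7}}
  W12={{p5}} W13={{p4},{p3,p7},{p2,p3,p7}} W14={{p5},{p2,p7},{p2,p3,p7}} W15={{p2,p7},{p2,p3,p7}} W24={{p5}} W34={{p1,p3},{p2,p3},{p2,p3,p7}} W35={{p2,p3},{p2,p3,p7}} W45={{p2},{p2,p3},{p2,p7},{p2,p3,p7}}
  W124={{p5}} W134={{p2,p3,p7}} W135={{p2,p3,p7}} W145={{p2,p7},{p2,p3,p7}} W345={{p2,p3},{p2,p3,p7}}
  W1345={{p2,p3,p7}}
components per intersection:
  W1: {{p4}} {{p5}} {{p7},{p2,p7},{p3,p7},{p2,p3,p7}}
  W2: {{p5}}
  W3: {{p3},{p1,p3},{p2,p3},{p3,p7},{p2,p3,p7}} {{p4}}
  W4: {{p1},{p1,p3}} {{p2},{p2,p3},{p2,p7},{p2,p3,p7}} {{p5}}
  W5: {{p2},{p2,p3},{p2,p7},{p2,p3,p7}} {{p6}}
  W12: {{p5}}
  W13: {{p4}} {{p3,p7},{p2,p3,p7}}
  W14: {{p5}} {{p2,p7},{p2,p3,p7}}
  W15: {{p2,p7},{p2,p3,p7}}
  W24: {{p5}}
  W34: {{p1,p3}} {{p2,p3},{p2,p3,p7}}
  W35: {{p2,p3},{p2,p3,p7}}
  W45: {{p2},{p2,p3},{p2,p7},{p2,p3,p7}}
  W124: {{p5}}
  W134: {{p2,p3,p7}}
  W135: {{p2,p3,p7}}
  W145: {{p2,p7},{p2,p3,p7}}
  W345: {{p2,p3},{p2,p3,p7}}
  W1345: {{p2,p3,p7}}
C dims 11,11,5,1; δ0: rk 7, SNF 1^7; δ1: rk 4, SNF 1^4; δ2: rk 1, SNF 1^1
Ȟ^0 = (11 − 7) − 0 = 4, so Ȟ^0 ≅ Z^4
Ȟ^1 = (11 − 4) − 7 = 0, so Ȟ^1 ≅ 0
Ȟ^2 = (5 − 1) − 4 = 0, so Ȟ^2 ≅ 0


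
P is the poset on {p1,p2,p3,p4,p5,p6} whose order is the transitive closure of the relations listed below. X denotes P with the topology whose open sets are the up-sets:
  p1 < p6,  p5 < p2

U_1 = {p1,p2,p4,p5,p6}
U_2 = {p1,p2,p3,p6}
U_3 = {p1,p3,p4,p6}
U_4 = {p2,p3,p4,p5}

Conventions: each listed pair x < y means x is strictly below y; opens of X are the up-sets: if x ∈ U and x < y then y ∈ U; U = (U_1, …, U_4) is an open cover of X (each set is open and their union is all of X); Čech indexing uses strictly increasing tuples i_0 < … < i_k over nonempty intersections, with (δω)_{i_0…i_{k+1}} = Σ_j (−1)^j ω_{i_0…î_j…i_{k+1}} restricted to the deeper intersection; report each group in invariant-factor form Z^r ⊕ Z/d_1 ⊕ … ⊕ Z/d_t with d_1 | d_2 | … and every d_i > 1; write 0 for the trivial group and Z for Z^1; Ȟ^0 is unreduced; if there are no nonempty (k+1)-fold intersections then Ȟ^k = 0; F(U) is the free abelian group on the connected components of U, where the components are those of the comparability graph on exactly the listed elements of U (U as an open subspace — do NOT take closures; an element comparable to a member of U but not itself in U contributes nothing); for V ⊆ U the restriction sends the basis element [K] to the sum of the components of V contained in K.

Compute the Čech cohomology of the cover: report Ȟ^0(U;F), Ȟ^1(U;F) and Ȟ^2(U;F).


nonempty overlaps:
  U12={p1,p2,p6} U13={p1,p4,p6} U14={p2,p4,p5} U23={p1,p3,p6} U24={p2,p3} U34={p3,p4}
  U123={p1,p6} U124={p2} U134={p4} U234={p3}
components per intersection:
  U1: {p1,p6} {p2,p5} {p4}
  U2: {p1,p6} {p2} {p3}
  U3: {p1,p6} {p3} {p4}
  U4: {p2,p5} {p3} {p4}
  U12: {p1,p6} {p2}
  U13: {p1,p6} {p4}
  U14: {p2,p5} {p4}
  U23: {p1,p6} {p3}
  U24: {p2} {p3}
  U34: {p3} {p4}
  U123: {p1,p6}
  U124: {p2}
  U134: {p4}
  U234: {p3}
C dims 12,12,4; δ0: rk 8, SNF 1^8; δ1: rk 4, SNF 1^4
degree 0: 12−8−0 = 4 → Ȟ^0 ≅ Z^4
degree 1: 12−4−8 = 0 → Ȟ^1 ≅ 0
degree 2: 4−0−4 = 0 → Ȟ^2 ≅ 0

Ȟ^0 = Z^4,  Ȟ^1 = 0,  Ȟ^2 = 0


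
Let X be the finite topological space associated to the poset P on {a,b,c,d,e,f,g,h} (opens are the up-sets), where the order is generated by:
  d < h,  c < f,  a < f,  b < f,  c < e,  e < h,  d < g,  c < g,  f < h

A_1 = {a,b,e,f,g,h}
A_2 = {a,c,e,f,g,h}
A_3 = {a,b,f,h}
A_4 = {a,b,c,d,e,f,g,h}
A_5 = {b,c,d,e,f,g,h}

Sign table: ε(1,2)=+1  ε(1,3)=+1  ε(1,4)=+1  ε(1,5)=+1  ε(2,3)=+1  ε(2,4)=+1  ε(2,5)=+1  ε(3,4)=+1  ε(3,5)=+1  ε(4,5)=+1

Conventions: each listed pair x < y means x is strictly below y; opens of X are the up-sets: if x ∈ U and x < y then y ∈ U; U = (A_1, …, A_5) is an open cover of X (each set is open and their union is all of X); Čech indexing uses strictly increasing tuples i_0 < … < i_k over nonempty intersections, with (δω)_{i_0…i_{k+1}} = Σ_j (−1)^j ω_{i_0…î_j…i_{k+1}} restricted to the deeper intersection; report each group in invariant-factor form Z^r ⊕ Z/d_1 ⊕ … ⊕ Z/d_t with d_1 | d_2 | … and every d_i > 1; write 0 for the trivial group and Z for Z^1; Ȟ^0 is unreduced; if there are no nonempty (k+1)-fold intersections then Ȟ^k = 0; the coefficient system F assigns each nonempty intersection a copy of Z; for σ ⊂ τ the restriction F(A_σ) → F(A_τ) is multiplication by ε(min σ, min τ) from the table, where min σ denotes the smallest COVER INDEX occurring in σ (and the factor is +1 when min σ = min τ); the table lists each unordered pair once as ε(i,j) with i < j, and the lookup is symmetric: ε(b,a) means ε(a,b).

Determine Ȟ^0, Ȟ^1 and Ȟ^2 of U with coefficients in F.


nerve of the cover:
  A12={a,e,f,g,h} A13={a,b,f,h} A14={a,b,e,f,g,h} A15={b,e,f,g,h} A23={a,f,h} A24={a,c,e,f,g,h} A25={c,e,f,g,h} A34={a,b,f,h} A35={b,f,h} A45={b,c,d,e,f,g,h}
  A123={a,f,h} A124={a,e,f,g,h} A125={e,f,g,h} A134={a,b,f,h} A135={b,f,h} A145={b,e,f,g,h} A234={a,f,h} A235={f,h} A245={c,e,f,g,h} A345={b,f,h}
  A1234={a,f,h} A1235={f,h} A1245={e,f,g,h} A1345={b,f,h} A2345={f,h}
  A12345={f,h}
C dims 5,10,10,5; δ0: rk 4, SNF 1^4; δ1: rk 6, SNF 1^6; δ2: rk 4, SNF 1^4
Ȟ^0 = (5 − 4) − 0 = 1, so Ȟ^0 ≅ Z
Ȟ^1 = (10 − 6) − 4 = 0, so Ȟ^1 ≅ 0
Ȟ^2 = (10 − 4) − 6 = 0, so Ȟ^2 ≅ 0

Ȟ^0 = Z,  Ȟ^1 = 0,  Ȟ^2 = 0
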